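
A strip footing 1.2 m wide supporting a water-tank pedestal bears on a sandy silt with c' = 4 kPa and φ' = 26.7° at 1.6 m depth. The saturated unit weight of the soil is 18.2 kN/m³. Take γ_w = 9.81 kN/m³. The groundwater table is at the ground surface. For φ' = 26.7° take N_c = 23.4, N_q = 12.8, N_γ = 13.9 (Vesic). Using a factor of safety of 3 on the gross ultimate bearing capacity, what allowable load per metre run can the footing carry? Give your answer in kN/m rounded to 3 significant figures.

γ' = 18.2 − 9.81 = 8.39 kN/m³ (submerged throughout). q = 8.39 × 1.6 = 13.424 kPa; the same γ' applies in the ½γBN_γ term.
c·N_c = 4 × 23.4 = 93.6 kPa
q·N_q = 13.424 × 12.8 = 171.83 kPa
0.5·γ·B·N_γ = 0.5 × 8.39 × 1.2 × 13.9 = 69.973 kPa
q_ult = 93.6 + 171.83 + 69.973 = 335.4 kPa.
Gross allowable pressure q_all = 335.4 / 3 = 111.8 kPa.
Allowable wall load = q_all × B = 111.8 × 1.2 = 134.16 kN per metre run.

≈ 134 kN/m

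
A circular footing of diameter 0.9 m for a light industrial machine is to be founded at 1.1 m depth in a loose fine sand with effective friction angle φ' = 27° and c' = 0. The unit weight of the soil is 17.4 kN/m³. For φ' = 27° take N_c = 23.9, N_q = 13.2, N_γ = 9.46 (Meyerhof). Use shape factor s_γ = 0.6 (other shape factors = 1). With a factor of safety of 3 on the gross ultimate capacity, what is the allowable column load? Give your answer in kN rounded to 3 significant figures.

Overburden at base level: q = 17.4 × 1.1 = 19.14 kPa.
Surcharge term q·N_q = 19.14 × 13.2 = 252.65 kPa; self-weight term 0.5·γ·B·N_γ·s_γ = 0.5 × 17.4 × 0.9 × 9.46 × 0.6 = 44.443 kPa.
q_ult = 252.65 + 44.443 = 297.09 kPa.
Gross allowable pressure q_all = 297.09 / 3 = 99.03 kPa.
Footing area = 0.6362 m², so allowable column load = 99.03 × 0.6362 = 63.003 kN.

P_all ≈ 63 kN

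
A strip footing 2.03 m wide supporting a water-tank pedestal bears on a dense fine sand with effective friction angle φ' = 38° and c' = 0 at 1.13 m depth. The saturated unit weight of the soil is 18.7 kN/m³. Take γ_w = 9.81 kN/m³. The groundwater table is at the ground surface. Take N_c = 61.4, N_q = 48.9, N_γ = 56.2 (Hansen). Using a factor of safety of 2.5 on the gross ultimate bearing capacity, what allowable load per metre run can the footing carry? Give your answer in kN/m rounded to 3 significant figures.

≈ 811 kN/m

Water table at ground surface, so effective unit weight γ' = 18.7 − 9.81 = 8.89 kN/m³ is used throughout; overburden q = 8.89 × 1.13 = 10.046 kPa; the same γ' applies in the ½γBN_γ term.
Surcharge term q·N_q = 10.046 × 48.9 = 491.23 kPa; self-weight term 0.5·γ·B·N_γ = 0.5 × 8.89 × 2.03 × 56.2 = 507.11 kPa.
q_ult = 491.23 + 507.11 = 998.35 kPa.
Gross allowable pressure q_all = 998.35 / 2.5 = 399.34 kPa.
Allowable wall load = q_all × B = 399.34 × 2.03 = 810.66 kN per metre run.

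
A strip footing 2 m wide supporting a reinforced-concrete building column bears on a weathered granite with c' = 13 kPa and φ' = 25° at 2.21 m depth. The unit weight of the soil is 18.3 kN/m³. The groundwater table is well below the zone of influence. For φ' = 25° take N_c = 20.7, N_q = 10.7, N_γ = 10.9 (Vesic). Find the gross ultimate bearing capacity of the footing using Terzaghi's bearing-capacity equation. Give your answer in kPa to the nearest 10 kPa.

q = γ·D_f = 18.3 × 2.21 = 40.443 kPa.
c·N_c = 13 × 20.7 = 269.1 kPa
q·N_q = 40.443 × 10.7 = 432.74 kPa
0.5·γ·B·N_γ = 0.5 × 18.3 × 2 × 10.9 = 199.47 kPa
q_ult = 269.1 + 432.74 + 199.47 = 901.31 kPa.

q_ult ≈ 900 kPa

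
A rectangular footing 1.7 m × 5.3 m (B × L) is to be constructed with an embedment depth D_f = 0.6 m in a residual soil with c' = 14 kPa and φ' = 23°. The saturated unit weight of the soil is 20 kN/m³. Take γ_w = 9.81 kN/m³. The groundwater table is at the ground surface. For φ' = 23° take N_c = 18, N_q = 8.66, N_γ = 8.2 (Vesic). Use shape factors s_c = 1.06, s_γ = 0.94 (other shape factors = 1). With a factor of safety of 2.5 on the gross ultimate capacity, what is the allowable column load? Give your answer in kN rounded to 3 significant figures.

P_all ≈ 1390 kN

With the water table at the surface the whole profile is submerged: γ' = 20 − 9.81 = 10.19 kN/m³, so q = γ'·D_f = 6.114 kPa; the same γ' applies in the ½γBN_γ term.
q_ult = c·N_c·s_c + q·N_q + 0.5·γ·B·N_γ·s_γ
     = 14 × 18 × 1.06 + 6.114 × 8.66 + 0.5 × 10.19 × 1.7 × 8.2 × 0.94
     = 267.12 + 52.947 + 66.763 = 386.83 kPa.
Gross allowable pressure q_all = 386.83 / 2.5 = 154.73 kPa.
Footing area = 9.01 m², so allowable column load = 154.73 × 9.01 = 1394.1 kN.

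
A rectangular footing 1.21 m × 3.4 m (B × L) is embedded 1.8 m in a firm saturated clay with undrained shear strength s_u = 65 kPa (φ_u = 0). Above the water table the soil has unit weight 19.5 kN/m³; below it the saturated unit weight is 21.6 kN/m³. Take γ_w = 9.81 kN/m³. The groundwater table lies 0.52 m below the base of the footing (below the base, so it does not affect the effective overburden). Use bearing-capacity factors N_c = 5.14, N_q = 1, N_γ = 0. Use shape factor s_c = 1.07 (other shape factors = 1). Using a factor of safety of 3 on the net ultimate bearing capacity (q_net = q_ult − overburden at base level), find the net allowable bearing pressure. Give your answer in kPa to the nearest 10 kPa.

q = γ·D_f = 19.5 × 1.8 = 35.1 kPa.
c·N_c·s_c = 65 × 5.14 × 1.07 = 357.49 kPa
q·N_q = 35.1 × 1 = 35.1 kPa
q_ult = 357.49 + 35.1 = 392.59 kPa.
q_net = 392.59 − 35.1 = 357.49 kPa.
q_all(net) = 357.49 / 3 = 119.16 kPa.

q_all(net) ≈ 120 kPa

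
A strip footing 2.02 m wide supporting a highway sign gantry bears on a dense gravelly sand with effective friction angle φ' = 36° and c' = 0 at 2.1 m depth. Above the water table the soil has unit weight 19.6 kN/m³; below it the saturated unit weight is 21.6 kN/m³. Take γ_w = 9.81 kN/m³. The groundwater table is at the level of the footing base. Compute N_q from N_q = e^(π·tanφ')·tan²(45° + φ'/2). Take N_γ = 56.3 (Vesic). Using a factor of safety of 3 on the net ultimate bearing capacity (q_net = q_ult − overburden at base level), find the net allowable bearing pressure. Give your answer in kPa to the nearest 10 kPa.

q_all(net) ≈ 730 kPa

N_q = e^(π·tan36°)·tan²(63°) = 37.75.
Overburden at base level: q = 19.6 × 2.1 = 41.16 kPa.
Below the base the soil is submerged, so the ½γBN_γ term uses γ' = 21.6 − 9.81 = 11.79 kN/m³.
Surcharge term q·N_q = 41.16 × 37.752 = 1553.9 kPa; self-weight term 0.5·γ·B·N_γ = 0.5 × 11.79 × 2.02 × 56.3 = 670.41 kPa.
q_ult = 1553.9 + 670.41 = 2224.3 kPa.
q_net = 2224.3 − 41.16 = 2183.1 kPa.
q_all(net) = 2183.1 / 3 = 727.72 kPa.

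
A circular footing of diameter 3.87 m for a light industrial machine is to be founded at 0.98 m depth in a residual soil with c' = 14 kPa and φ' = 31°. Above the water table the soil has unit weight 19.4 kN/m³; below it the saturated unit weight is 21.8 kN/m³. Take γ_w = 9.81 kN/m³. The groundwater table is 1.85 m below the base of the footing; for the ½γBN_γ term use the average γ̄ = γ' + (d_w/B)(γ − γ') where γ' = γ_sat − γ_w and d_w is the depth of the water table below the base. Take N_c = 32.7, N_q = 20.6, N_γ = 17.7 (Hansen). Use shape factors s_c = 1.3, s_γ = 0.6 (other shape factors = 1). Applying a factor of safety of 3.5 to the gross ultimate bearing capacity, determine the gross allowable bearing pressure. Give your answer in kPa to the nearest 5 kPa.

q = γ·D_f = 19.4 × 0.98 = 19.012 kPa.
γ' = 11.99 kN/m³; averaging over the depth B below the base, γ̄ = γ' + (d_w/B)(γ − γ') = 15.532 kN/m³.
c·N_c·s_c = 14 × 32.7 × 1.3 = 595.14 kPa
q·N_q = 19.012 × 20.6 = 391.65 kPa
0.5·γ·B·N_γ·s_γ = 0.5 × 15.532 × 3.87 × 17.7 × 0.6 = 319.18 kPa
q_ult = 595.14 + 391.65 + 319.18 = 1306 kPa.
q_all = q_ult / FS = 1306 / 3.5 = 373.13 kPa.

q_all ≈ 375 kPa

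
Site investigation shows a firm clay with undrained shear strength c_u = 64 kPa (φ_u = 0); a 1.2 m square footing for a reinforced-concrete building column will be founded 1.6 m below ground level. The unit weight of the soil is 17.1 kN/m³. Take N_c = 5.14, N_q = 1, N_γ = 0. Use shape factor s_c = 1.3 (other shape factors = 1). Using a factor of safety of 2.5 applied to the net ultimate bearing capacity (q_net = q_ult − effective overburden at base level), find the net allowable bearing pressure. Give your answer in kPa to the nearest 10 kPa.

q_all(net) ≈ 170 kPa

Overburden at base level: q = 17.1 × 1.6 = 27.36 kPa.
Cohesion term c·N_c·s_c = 64 × 5.14 × 1.3 = 427.65 kPa; surcharge term q·N_q = 27.36 × 1 = 27.36 kPa.
q_ult = 427.65 + 27.36 = 455.01 kPa.
Net ultimate: q_net = 455.01 − 27.36 = 427.65 kPa.
q_all(net) = 427.65 / 2.5 = 171.06 kPa.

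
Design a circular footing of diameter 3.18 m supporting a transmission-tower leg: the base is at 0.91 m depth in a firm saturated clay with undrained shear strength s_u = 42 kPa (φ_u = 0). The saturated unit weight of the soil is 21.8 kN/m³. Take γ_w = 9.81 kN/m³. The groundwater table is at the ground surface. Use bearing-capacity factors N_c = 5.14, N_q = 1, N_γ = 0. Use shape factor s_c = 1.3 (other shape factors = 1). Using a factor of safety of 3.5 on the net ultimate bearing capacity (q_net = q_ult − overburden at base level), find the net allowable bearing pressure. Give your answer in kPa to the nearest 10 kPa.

γ' = 21.8 − 9.81 = 11.99 kN/m³ (submerged throughout). q = 11.99 × 0.91 = 10.911 kPa.
c·N_c·s_c = 42 × 5.14 × 1.3 = 280.64 kPa
q·N_q = 10.911 × 1 = 10.911 kPa
q_ult = 280.64 + 10.911 = 291.55 kPa.
q_net = 291.55 − 10.911 = 280.64 kPa.
q_all(net) = 280.64 / 3.5 = 80.184 kPa.

q_all(net) ≈ 80 kPa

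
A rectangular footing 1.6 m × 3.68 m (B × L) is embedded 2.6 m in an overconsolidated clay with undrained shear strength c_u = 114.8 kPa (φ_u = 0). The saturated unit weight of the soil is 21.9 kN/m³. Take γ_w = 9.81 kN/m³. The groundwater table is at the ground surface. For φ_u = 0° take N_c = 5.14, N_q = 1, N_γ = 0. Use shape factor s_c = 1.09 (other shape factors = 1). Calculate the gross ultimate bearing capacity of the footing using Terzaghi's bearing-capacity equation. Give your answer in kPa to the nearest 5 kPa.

γ' = 21.9 − 9.81 = 12.09 kN/m³ (submerged throughout). q = 12.09 × 2.6 = 31.434 kPa.
c·N_c·s_c = 114.8 × 5.14 × 1.09 = 643.18 kPa
q·N_q = 31.434 × 1 = 31.434 kPa
q_ult = 643.18 + 31.434 = 674.61 kPa.

q_ult ≈ 675 kPa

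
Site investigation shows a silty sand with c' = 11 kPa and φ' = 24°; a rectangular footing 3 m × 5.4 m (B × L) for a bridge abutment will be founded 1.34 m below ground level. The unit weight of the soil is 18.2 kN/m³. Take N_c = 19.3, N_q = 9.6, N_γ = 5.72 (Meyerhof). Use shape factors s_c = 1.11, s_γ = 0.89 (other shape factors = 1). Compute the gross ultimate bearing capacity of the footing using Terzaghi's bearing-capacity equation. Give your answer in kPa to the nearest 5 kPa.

q_ult ≈ 610 kPa

Overburden at base level: q = 18.2 × 1.34 = 24.388 kPa.
Cohesion term c·N_c·s_c = 11 × 19.3 × 1.11 = 235.65 kPa; surcharge term q·N_q = 24.388 × 9.6 = 234.12 kPa; self-weight term 0.5·γ·B·N_γ·s_γ = 0.5 × 18.2 × 3 × 5.72 × 0.89 = 138.98 kPa.
q_ult = 235.65 + 234.12 + 138.98 = 608.76 kPa.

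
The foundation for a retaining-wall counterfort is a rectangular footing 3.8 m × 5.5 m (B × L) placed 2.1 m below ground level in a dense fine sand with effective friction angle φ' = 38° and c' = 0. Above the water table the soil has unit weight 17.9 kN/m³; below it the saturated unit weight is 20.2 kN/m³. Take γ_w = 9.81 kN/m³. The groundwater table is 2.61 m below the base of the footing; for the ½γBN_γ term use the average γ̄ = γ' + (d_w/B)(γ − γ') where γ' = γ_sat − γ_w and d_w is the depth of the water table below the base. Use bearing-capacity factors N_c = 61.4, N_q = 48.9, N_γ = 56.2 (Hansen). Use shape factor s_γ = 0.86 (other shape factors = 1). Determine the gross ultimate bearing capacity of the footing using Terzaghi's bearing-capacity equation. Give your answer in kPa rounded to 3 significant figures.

q_ult ≈ 3270 kPa

Effective surcharge at the founding depth q = γ·D_f = 17.9 × 2.1 = 37.59 kPa.
With d_w = 2.61 m < B, γ̄ = 10.39 + (2.61/3.8) × (17.9 − 10.39) = 15.548 kN/m³.
q_ult = q·N_q + 0.5·γ·B·N_γ·s_γ
     = 37.59 × 48.9 + 0.5 × 15.548 × 3.8 × 56.2 × 0.86
     = 1838.2 + 1427.8 = 3266 kPa.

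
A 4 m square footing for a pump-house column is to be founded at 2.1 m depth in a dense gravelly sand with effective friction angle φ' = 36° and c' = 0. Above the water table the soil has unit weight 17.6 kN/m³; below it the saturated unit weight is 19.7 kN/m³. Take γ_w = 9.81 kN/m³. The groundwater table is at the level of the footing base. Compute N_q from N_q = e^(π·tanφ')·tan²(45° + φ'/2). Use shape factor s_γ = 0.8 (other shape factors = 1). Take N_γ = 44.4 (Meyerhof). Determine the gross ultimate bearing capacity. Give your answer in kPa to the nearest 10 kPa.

q_ult ≈ 2100 kPa

tan36° = 0.7265, so N_q = e^(π×0.7265)·tan²(63°) = 9.801 × 3.852 = 37.75.
Overburden at base level: q = 17.6 × 2.1 = 36.96 kPa.
Below the base the soil is submerged, so the ½γBN_γ term uses γ' = 19.7 − 9.81 = 9.89 kN/m³.
Surcharge term q·N_q = 36.96 × 37.752 = 1395.3 kPa; self-weight term 0.5·γ·B·N_γ·s_γ = 0.5 × 9.89 × 4 × 44.4 × 0.8 = 702.59 kPa.
q_ult = 1395.3 + 702.59 = 2097.9 kPa.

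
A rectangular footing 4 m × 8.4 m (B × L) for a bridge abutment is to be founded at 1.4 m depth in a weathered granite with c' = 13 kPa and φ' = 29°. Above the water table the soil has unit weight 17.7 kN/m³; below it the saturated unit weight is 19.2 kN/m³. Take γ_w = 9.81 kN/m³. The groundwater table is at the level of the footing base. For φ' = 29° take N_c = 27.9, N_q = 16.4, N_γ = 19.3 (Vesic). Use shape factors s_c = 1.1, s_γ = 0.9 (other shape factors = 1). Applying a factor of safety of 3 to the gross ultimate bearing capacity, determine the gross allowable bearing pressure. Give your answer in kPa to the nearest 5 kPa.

q_all ≈ 375 kPa

Overburden at base level: q = 17.7 × 1.4 = 24.78 kPa.
Below the base the soil is submerged, so the ½γBN_γ term uses γ' = 19.2 − 9.81 = 9.39 kN/m³.
Cohesion term c·N_c·s_c = 13 × 27.9 × 1.1 = 398.97 kPa; surcharge term q·N_q = 24.78 × 16.4 = 406.39 kPa; self-weight term 0.5·γ·B·N_γ·s_γ = 0.5 × 9.39 × 4 × 19.3 × 0.9 = 326.21 kPa.
q_ult = 398.97 + 406.39 + 326.21 = 1131.6 kPa.
q_all = q_ult / FS = 1131.6 / 3 = 377.19 kPa.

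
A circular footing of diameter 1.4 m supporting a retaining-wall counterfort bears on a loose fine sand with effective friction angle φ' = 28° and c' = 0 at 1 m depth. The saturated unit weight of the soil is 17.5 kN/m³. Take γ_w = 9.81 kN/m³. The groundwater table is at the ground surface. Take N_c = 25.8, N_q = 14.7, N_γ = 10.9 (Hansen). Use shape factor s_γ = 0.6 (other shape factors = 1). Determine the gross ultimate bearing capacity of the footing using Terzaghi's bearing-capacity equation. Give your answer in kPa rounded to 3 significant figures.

γ' = 17.5 − 9.81 = 7.69 kN/m³ (submerged throughout). q = 7.69 × 1 = 7.69 kPa; the same γ' applies in the ½γBN_γ term.
q·N_q = 7.69 × 14.7 = 113.04 kPa
0.5·γ·B·N_γ·s_γ = 0.5 × 7.69 × 1.4 × 10.9 × 0.6 = 35.205 kPa
q_ult = 113.04 + 35.205 = 148.25 kPa.

q_ult ≈ 148 kPa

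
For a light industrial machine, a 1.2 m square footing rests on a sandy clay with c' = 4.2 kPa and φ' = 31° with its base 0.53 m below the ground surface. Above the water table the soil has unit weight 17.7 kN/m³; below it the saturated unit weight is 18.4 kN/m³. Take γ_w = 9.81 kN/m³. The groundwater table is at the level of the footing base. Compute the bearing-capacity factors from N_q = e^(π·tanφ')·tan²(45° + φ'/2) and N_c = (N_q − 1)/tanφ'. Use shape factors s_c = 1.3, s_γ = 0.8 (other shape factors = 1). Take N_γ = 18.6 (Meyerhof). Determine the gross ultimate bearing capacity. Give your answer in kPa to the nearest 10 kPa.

tan31° = 0.6009, so N_q = e^(π×0.6009)·tan²(60.5°) = 6.604 × 3.124 = 20.63.
N_c = (20.63 − 1)/tan31° = 32.67.
Effective surcharge at the founding depth q = γ·D_f = 17.7 × 0.53 = 9.381 kPa.
The water table coincides with the base, so in the self-weight term γ → γ' = 8.59 kN/m³.
q_ult = c·N_c·s_c + q·N_q + 0.5·γ·B·N_γ·s_γ
     = 4.2 × 32.671 × 1.3 + 9.381 × 20.631 + 0.5 × 8.59 × 1.2 × 18.6 × 0.8
     = 178.38 + 193.54 + 76.692 = 448.61 kPa.

q_ult ≈ 450 kPa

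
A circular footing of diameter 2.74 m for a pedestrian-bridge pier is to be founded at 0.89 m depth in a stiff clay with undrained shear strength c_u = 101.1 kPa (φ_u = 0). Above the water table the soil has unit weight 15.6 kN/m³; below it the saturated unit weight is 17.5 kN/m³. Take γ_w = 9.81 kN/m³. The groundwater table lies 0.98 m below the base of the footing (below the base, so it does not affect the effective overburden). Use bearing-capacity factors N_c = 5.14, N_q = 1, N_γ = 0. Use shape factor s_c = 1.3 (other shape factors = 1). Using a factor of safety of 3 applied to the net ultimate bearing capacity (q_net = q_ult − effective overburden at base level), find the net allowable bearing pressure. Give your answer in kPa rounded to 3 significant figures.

q_all(net) ≈ 225 kPa

q = γ·D_f = 15.6 × 0.89 = 13.884 kPa.
c·N_c·s_c = 101.1 × 5.14 × 1.3 = 675.55 kPa
q·N_q = 13.884 × 1 = 13.884 kPa
q_ult = 675.55 + 13.884 = 689.43 kPa.
Net ultimate: q_net = 689.43 − 13.884 = 675.55 kPa.
q_all(net) = 675.55 / 3 = 225.18 kPa.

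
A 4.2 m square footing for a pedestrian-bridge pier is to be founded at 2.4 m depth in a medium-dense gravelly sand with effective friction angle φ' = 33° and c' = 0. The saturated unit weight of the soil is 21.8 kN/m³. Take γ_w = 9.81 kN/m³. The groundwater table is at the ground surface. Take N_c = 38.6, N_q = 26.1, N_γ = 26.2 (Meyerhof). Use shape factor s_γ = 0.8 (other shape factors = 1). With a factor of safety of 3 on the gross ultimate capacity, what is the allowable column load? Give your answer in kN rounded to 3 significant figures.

P_all ≈ 7520 kN

Water table at ground surface, so effective unit weight γ' = 21.8 − 9.81 = 11.99 kN/m³ is used throughout; overburden q = 11.99 × 2.4 = 28.776 kPa; the same γ' applies in the ½γBN_γ term.
Surcharge term q·N_q = 28.776 × 26.1 = 751.05 kPa; self-weight term 0.5·γ·B·N_γ·s_γ = 0.5 × 11.99 × 4.2 × 26.2 × 0.8 = 527.75 kPa.
q_ult = 751.05 + 527.75 = 1278.8 kPa.
Gross allowable pressure q_all = 1278.8 / 3 = 426.27 kPa.
Footing area = 17.64 m², so allowable column load = 426.27 × 17.64 = 7519.4 kN.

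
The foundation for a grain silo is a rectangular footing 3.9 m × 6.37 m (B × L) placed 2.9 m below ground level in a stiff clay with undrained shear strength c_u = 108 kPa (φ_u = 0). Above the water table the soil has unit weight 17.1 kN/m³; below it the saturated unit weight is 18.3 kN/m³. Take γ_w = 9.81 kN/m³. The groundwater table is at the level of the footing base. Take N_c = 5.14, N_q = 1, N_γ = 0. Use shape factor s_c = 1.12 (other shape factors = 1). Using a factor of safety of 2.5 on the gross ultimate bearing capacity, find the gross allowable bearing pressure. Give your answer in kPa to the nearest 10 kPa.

Overburden at base level: q = 17.1 × 2.9 = 49.59 kPa.
Cohesion term c·N_c·s_c = 108 × 5.14 × 1.12 = 621.73 kPa; surcharge term q·N_q = 49.59 × 1 = 49.59 kPa.
q_ult = 621.73 + 49.59 = 671.32 kPa.
q_all = 671.32 / 2.5 = 268.53 kPa.

q_all ≈ 270 kPa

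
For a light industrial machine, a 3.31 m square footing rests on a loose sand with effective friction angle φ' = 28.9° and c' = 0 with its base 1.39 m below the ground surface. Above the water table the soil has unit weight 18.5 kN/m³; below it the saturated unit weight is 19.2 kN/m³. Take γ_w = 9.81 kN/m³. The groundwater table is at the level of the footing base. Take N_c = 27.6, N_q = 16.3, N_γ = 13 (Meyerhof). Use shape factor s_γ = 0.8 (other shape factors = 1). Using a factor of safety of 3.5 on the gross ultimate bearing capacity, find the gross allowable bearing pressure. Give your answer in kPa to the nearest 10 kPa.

Effective surcharge at the founding depth q = γ·D_f = 18.5 × 1.39 = 25.715 kPa.
The water table coincides with the base, so in the self-weight term γ → γ' = 9.39 kN/m³.
q_ult = q·N_q + 0.5·γ·B·N_γ·s_γ
     = 25.715 × 16.3 + 0.5 × 9.39 × 3.31 × 13 × 0.8
     = 419.15 + 161.62 = 580.78 kPa.
q_all = 580.78 / 3.5 = 165.94 kPa.

q_all ≈ 170 kPa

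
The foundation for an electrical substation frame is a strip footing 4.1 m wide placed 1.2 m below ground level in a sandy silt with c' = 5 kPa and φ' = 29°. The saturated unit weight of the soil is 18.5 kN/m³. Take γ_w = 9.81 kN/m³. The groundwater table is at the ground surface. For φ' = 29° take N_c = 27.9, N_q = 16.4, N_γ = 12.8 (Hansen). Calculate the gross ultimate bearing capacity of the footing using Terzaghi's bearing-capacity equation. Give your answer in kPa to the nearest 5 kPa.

γ' = 18.5 − 9.81 = 8.69 kN/m³ (submerged throughout). q = 8.69 × 1.2 = 10.428 kPa; the same γ' applies in the ½γBN_γ term.
c·N_c = 5 × 27.9 = 139.5 kPa
q·N_q = 10.428 × 16.4 = 171.02 kPa
0.5·γ·B·N_γ = 0.5 × 8.69 × 4.1 × 12.8 = 228.03 kPa
q_ult = 139.5 + 171.02 + 228.03 = 538.54 kPa.

q_ult ≈ 540 kPa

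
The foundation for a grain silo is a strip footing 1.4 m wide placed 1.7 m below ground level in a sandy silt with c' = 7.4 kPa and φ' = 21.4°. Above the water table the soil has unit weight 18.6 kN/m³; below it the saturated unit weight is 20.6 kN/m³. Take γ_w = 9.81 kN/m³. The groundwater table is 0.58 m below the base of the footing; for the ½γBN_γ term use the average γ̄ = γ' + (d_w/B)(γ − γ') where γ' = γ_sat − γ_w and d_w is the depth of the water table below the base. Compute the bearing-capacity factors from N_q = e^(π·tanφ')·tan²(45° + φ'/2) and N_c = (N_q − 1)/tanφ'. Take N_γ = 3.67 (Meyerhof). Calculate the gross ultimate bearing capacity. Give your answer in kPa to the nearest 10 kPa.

tan21.4° = 0.3919, so N_q = e^(π×0.3919)·tan²(55.7°) = 3.425 × 2.149 = 7.36.
N_c = (7.36 − 1)/tan21.4° = 16.23.
Overburden at base level: q = 18.6 × 1.7 = 31.62 kPa.
The water table is 0.58 m below the base (< B = 1.4 m), so the ½γBN_γ term uses γ̄ = γ' + (d_w/B)(γ − γ') = 10.79 + (0.58/1.4)(18.6 − 10.79) = 14.026 kN/m³.
Cohesion term c·N_c = 7.4 × 16.231 = 120.11 kPa; surcharge term q·N_q = 31.62 × 7.3609 = 232.75 kPa; self-weight term 0.5·γ·B·N_γ = 0.5 × 14.026 × 1.4 × 3.67 = 36.032 kPa.
q_ult = 120.11 + 232.75 + 36.032 = 388.89 kPa.

q_ult ≈ 390 kPa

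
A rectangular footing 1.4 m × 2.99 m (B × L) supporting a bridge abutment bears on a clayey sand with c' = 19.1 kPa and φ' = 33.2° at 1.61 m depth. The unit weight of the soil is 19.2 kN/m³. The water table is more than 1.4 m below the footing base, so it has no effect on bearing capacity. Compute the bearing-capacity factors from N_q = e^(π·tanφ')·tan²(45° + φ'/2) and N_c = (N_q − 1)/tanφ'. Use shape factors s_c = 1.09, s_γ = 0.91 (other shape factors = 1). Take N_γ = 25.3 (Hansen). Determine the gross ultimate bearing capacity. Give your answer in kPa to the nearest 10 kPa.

tan33.2° = 0.6544, so N_q = e^(π×0.6544)·tan²(61.6°) = 7.813 × 3.421 = 26.72.
N_c = (26.72 − 1)/tan33.2° = 39.31.
Overburden at base level: q = 19.2 × 1.61 = 30.912 kPa.
Cohesion term c·N_c·s_c = 19.1 × 39.312 × 1.09 = 818.43 kPa; surcharge term q·N_q = 30.912 × 26.725 = 826.11 kPa; self-weight term 0.5·γ·B·N_γ·s_γ = 0.5 × 19.2 × 1.4 × 25.3 × 0.91 = 309.43 kPa.
q_ult = 818.43 + 826.11 + 309.43 = 1954 kPa.

q_ult ≈ 1950 kPa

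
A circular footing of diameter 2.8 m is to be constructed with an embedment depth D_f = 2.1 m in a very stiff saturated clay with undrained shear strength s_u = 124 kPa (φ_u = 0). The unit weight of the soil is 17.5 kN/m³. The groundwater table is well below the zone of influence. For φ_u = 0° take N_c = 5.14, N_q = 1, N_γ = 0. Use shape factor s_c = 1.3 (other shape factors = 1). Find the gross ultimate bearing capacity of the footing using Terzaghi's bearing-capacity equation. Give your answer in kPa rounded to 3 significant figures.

q_ult ≈ 865 kPa

Overburden at base level: q = 17.5 × 2.1 = 36.75 kPa.
Cohesion term c·N_c·s_c = 124 × 5.14 × 1.3 = 828.57 kPa; surcharge term q·N_q = 36.75 × 1 = 36.75 kPa.
q_ult = 828.57 + 36.75 = 865.32 kPa.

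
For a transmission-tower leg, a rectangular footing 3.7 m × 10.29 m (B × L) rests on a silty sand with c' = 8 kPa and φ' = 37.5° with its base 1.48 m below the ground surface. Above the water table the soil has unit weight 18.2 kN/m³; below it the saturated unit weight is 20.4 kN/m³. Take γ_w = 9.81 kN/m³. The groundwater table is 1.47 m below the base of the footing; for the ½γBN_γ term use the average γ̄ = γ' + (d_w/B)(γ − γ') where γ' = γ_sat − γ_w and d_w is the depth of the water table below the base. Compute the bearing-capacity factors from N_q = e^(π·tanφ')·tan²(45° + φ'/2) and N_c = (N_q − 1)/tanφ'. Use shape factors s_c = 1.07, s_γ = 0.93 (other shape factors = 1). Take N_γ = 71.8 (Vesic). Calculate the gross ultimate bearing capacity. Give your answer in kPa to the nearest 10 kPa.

tan37.5° = 0.7673, so N_q = e^(π×0.7673)·tan²(63.75°) = 11.141 × 4.112 = 45.81.
N_c = (45.81 − 1)/tan37.5° = 58.4.
Effective surcharge at the founding depth q = γ·D_f = 18.2 × 1.48 = 26.936 kPa.
With d_w = 1.47 m < B, γ̄ = 10.59 + (1.47/3.7) × (18.2 − 10.59) = 13.613 kN/m³.
q_ult = c·N_c·s_c + q·N_q + 0.5·γ·B·N_γ·s_γ
     = 8 × 58.399 × 1.07 + 26.936 × 45.811 + 0.5 × 13.613 × 3.7 × 71.8 × 0.93
     = 499.9 + 1234 + 1681.7 = 3415.6 kPa.

q_ult ≈ 3420 kPa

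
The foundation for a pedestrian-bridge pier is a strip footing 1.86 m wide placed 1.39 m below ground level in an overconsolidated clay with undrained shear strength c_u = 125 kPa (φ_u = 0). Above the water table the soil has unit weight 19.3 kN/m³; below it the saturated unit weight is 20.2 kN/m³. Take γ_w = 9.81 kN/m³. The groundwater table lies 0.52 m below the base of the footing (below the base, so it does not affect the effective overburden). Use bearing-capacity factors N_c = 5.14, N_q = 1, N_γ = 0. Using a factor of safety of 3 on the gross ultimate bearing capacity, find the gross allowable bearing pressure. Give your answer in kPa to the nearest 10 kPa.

q_all ≈ 220 kPa

q = γ·D_f = 19.3 × 1.39 = 26.827 kPa.
c·N_c = 125 × 5.14 = 642.5 kPa
q·N_q = 26.827 × 1 = 26.827 kPa
q_ult = 642.5 + 26.827 = 669.33 kPa.
q_all = 669.33 / 3 = 223.11 kPa.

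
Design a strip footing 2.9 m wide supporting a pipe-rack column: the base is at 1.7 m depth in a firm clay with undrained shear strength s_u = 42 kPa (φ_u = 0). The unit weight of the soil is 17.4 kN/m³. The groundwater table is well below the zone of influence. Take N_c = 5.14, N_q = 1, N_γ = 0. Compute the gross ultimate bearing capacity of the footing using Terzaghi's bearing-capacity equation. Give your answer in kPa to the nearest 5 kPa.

q_ult ≈ 245 kPa

q = γ·D_f = 17.4 × 1.7 = 29.58 kPa.
c·N_c = 42 × 5.14 = 215.88 kPa
q·N_q = 29.58 × 1 = 29.58 kPa
q_ult = 215.88 + 29.58 = 245.46 kPa.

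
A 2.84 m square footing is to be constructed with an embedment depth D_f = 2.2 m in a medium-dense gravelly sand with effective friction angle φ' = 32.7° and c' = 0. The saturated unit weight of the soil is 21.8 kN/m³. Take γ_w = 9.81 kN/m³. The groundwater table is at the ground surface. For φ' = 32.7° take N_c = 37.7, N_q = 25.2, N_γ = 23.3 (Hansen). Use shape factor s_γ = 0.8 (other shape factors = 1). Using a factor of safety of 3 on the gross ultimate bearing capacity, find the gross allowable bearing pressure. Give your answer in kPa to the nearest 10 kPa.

q_all ≈ 330 kPa

γ' = 21.8 − 9.81 = 11.99 kN/m³ (submerged throughout). q = 11.99 × 2.2 = 26.378 kPa; the same γ' applies in the ½γBN_γ term.
q·N_q = 26.378 × 25.2 = 664.73 kPa
0.5·γ·B·N_γ·s_γ = 0.5 × 11.99 × 2.84 × 23.3 × 0.8 = 317.36 kPa
q_ult = 664.73 + 317.36 = 982.09 kPa.
q_all = 982.09 / 3 = 327.36 kPa.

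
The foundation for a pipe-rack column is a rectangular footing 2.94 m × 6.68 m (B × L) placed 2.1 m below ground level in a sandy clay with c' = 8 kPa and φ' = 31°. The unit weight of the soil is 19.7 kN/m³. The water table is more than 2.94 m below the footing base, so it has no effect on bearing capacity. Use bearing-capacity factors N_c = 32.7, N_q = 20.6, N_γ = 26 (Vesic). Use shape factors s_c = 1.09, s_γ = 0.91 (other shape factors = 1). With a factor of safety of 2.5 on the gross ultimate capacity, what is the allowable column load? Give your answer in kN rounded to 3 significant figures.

Effective surcharge at the founding depth q = γ·D_f = 19.7 × 2.1 = 41.37 kPa.
q_ult = c·N_c·s_c + q·N_q + 0.5·γ·B·N_γ·s_γ
     = 8 × 32.7 × 1.09 + 41.37 × 20.6 + 0.5 × 19.7 × 2.94 × 26 × 0.91
     = 285.14 + 852.22 + 685.17 = 1822.5 kPa.
Gross allowable pressure q_all = 1822.5 / 2.5 = 729.01 kPa.
Footing area = 19.6392 m², so allowable column load = 729.01 × 19.6392 = 14317 kN.

P_all ≈ 14300 kN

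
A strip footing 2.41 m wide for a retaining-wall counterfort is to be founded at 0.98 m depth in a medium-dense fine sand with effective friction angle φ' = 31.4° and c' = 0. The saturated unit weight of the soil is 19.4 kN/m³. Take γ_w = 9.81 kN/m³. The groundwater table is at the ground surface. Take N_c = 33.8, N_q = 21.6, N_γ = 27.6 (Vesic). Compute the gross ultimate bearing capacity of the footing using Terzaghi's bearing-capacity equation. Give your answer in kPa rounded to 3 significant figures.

Water table at ground surface, so effective unit weight γ' = 19.4 − 9.81 = 9.59 kN/m³ is used throughout; overburden q = 9.59 × 0.98 = 9.3982 kPa; the same γ' applies in the ½γBN_γ term.
Surcharge term q·N_q = 9.3982 × 21.6 = 203 kPa; self-weight term 0.5·γ·B·N_γ = 0.5 × 9.59 × 2.41 × 27.6 = 318.94 kPa.
q_ult = 203 + 318.94 = 521.95 kPa.

q_ult ≈ 522 kPa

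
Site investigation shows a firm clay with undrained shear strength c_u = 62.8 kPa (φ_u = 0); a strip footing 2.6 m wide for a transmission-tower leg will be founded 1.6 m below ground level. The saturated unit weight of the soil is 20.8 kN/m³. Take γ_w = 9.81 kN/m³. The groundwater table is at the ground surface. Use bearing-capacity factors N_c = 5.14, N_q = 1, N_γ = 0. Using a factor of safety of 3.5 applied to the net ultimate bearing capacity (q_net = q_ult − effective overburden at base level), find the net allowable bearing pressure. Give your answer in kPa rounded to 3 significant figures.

γ' = 20.8 − 9.81 = 10.99 kN/m³ (submerged throughout). q = 10.99 × 1.6 = 17.584 kPa.
c·N_c = 62.8 × 5.14 = 322.79 kPa
q·N_q = 17.584 × 1 = 17.584 kPa
q_ult = 322.79 + 17.584 = 340.38 kPa.
Net ultimate: q_net = 340.38 − 17.584 = 322.79 kPa.
q_all(net) = 322.79 / 3.5 = 92.226 kPa.

q_all(net) ≈ 92.2 kPa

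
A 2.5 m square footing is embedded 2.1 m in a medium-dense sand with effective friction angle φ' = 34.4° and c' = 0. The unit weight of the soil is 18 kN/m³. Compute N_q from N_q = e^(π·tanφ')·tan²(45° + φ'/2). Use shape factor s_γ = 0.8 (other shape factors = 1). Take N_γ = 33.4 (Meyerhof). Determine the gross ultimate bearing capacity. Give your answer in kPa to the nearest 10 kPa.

tan34.4° = 0.6847, so N_q = e^(π×0.6847)·tan²(62.2°) = 8.594 × 3.597 = 30.92.
Effective surcharge at the founding depth q = γ·D_f = 18 × 2.1 = 37.8 kPa.
q_ult = q·N_q + 0.5·γ·B·N_γ·s_γ
     = 37.8 × 30.917 + 0.5 × 18 × 2.5 × 33.4 × 0.8
     = 1168.6 + 601.2 = 1769.8 kPa.

q_ult ≈ 1770 kPa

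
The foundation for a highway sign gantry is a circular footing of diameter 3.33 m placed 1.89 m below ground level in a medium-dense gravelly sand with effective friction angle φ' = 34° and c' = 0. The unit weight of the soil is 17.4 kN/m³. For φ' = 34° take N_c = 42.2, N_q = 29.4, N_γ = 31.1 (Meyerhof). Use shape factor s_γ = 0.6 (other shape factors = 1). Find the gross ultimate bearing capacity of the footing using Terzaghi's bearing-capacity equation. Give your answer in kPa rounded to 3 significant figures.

q_ult ≈ 1510 kPa

Overburden at base level: q = 17.4 × 1.89 = 32.886 kPa.
Surcharge term q·N_q = 32.886 × 29.4 = 966.85 kPa; self-weight term 0.5·γ·B·N_γ·s_γ = 0.5 × 17.4 × 3.33 × 31.1 × 0.6 = 540.6 kPa.
q_ult = 966.85 + 540.6 = 1507.4 kPa.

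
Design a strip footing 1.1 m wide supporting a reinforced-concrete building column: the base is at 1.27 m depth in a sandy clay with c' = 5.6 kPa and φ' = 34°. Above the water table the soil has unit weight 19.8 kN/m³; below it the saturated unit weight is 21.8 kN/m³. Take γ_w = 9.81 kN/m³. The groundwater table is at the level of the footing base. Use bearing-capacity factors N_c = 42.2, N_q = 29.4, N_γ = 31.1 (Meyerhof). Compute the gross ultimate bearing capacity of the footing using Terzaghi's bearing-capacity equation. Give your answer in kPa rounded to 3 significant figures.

q_ult ≈ 1180 kPa

Overburden at base level: q = 19.8 × 1.27 = 25.146 kPa.
Below the base the soil is submerged, so the ½γBN_γ term uses γ' = 21.8 − 9.81 = 11.99 kN/m³.
Cohesion term c·N_c = 5.6 × 42.2 = 236.32 kPa; surcharge term q·N_q = 25.146 × 29.4 = 739.29 kPa; self-weight term 0.5·γ·B·N_γ = 0.5 × 11.99 × 1.1 × 31.1 = 205.09 kPa.
q_ult = 236.32 + 739.29 + 205.09 = 1180.7 kPa.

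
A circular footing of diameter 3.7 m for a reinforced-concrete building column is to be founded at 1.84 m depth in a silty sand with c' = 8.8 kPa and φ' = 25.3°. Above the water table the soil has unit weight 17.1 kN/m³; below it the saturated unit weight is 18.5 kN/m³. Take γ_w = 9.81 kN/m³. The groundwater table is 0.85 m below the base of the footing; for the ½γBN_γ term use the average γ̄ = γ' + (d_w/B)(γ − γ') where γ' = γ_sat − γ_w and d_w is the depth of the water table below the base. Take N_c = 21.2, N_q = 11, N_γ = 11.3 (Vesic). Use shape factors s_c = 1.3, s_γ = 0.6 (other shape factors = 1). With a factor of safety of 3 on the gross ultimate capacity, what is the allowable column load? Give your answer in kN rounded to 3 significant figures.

P_all ≈ 2590 kN

Overburden at base level: q = 17.1 × 1.84 = 31.464 kPa.
The water table is 0.85 m below the base (< B = 3.7 m), so the ½γBN_γ term uses γ̄ = γ' + (d_w/B)(γ − γ') = 8.69 + (0.85/3.7)(17.1 − 8.69) = 10.622 kN/m³.
Cohesion term c·N_c·s_c = 8.8 × 21.2 × 1.3 = 242.53 kPa; surcharge term q·N_q = 31.464 × 11 = 346.1 kPa; self-weight term 0.5·γ·B·N_γ·s_γ = 0.5 × 10.622 × 3.7 × 11.3 × 0.6 = 133.23 kPa.
q_ult = 242.53 + 346.1 + 133.23 = 721.86 kPa.
Gross allowable pressure q_all = 721.86 / 3 = 240.62 kPa.
Footing area = 10.7521 m², so allowable column load = 240.62 × 10.7521 = 2587.2 kN.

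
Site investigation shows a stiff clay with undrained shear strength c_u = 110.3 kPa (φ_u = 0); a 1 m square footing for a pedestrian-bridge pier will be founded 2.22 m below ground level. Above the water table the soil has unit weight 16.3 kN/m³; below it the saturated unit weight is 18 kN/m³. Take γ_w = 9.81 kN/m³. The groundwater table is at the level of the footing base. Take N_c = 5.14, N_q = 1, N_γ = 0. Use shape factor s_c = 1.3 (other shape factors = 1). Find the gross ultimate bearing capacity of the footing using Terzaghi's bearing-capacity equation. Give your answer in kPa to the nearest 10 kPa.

q_ult ≈ 770 kPa

q = γ·D_f = 16.3 × 2.22 = 36.186 kPa.
c·N_c·s_c = 110.3 × 5.14 × 1.3 = 737.02 kPa
q·N_q = 36.186 × 1 = 36.186 kPa
q_ult = 737.02 + 36.186 = 773.21 kPa.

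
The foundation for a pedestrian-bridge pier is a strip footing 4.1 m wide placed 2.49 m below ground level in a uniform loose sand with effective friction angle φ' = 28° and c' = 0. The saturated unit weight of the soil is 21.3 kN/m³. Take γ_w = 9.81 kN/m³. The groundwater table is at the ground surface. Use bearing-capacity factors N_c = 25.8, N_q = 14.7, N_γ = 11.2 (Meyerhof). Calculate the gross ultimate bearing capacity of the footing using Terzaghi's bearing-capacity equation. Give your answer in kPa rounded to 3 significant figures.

γ' = 21.3 − 9.81 = 11.49 kN/m³ (submerged throughout). q = 11.49 × 2.49 = 28.61 kPa; the same γ' applies in the ½γBN_γ term.
q·N_q = 28.61 × 14.7 = 420.57 kPa
0.5·γ·B·N_γ = 0.5 × 11.49 × 4.1 × 11.2 = 263.81 kPa
q_ult = 420.57 + 263.81 = 684.38 kPa.

q_ult ≈ 684 kPa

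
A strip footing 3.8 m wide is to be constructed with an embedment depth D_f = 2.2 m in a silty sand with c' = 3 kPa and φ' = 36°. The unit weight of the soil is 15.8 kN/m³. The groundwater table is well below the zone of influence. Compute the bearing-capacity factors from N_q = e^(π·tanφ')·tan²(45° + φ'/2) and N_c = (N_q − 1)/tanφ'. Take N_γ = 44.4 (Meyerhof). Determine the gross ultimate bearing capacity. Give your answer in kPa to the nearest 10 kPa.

q_ult ≈ 2800 kPa

tan36° = 0.7265, so N_q = e^(π×0.7265)·tan²(63°) = 9.801 × 3.852 = 37.75.
N_c = (37.75 − 1)/tan36° = 50.59.
Effective surcharge at the founding depth q = γ·D_f = 15.8 × 2.2 = 34.76 kPa.
q_ult = c·N_c + q·N_q + 0.5·γ·B·N_γ
     = 3 × 50.585 + 34.76 × 37.752 + 0.5 × 15.8 × 3.8 × 44.4
     = 151.76 + 1312.3 + 1332.9 = 2796.9 kPa.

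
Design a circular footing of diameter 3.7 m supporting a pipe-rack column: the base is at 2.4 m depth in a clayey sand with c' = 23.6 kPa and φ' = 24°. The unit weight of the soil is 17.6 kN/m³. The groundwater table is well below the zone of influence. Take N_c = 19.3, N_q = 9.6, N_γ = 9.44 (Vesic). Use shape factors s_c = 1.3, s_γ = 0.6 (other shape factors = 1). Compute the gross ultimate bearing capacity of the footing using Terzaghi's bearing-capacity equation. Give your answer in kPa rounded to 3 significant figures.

q_ult ≈ 1180 kPa

Overburden at base level: q = 17.6 × 2.4 = 42.24 kPa.
Cohesion term c·N_c·s_c = 23.6 × 19.3 × 1.3 = 592.12 kPa; surcharge term q·N_q = 42.24 × 9.6 = 405.5 kPa; self-weight term 0.5·γ·B·N_γ·s_γ = 0.5 × 17.6 × 3.7 × 9.44 × 0.6 = 184.42 kPa.
q_ult = 592.12 + 405.5 + 184.42 = 1182 kPa.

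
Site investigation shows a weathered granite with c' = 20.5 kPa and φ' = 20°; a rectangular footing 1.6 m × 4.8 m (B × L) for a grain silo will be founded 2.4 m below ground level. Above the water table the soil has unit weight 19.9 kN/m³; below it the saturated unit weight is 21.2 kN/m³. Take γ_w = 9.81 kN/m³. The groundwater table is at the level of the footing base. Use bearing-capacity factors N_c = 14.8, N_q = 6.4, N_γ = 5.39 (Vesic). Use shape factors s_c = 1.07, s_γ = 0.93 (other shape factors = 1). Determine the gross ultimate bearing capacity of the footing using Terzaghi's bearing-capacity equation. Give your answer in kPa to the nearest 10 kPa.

q_ult ≈ 680 kPa

q = γ·D_f = 19.9 × 2.4 = 47.76 kPa.
For the ½γBN_γ term take γ' = 21.2 − 9.81 = 11.39 kN/m³ (soil below base is submerged).
c·N_c·s_c = 20.5 × 14.8 × 1.07 = 324.64 kPa
q·N_q = 47.76 × 6.4 = 305.66 kPa
0.5·γ·B·N_γ·s_γ = 0.5 × 11.39 × 1.6 × 5.39 × 0.93 = 45.676 kPa
q_ult = 324.64 + 305.66 + 45.676 = 675.98 kPa.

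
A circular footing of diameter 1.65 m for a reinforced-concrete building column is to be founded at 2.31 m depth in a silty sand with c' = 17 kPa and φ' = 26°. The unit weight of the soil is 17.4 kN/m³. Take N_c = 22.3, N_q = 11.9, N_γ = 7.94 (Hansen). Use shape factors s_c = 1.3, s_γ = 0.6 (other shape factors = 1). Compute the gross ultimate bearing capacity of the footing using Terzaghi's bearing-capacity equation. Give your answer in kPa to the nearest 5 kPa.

q_ult ≈ 1040 kPa

q = γ·D_f = 17.4 × 2.31 = 40.194 kPa.
c·N_c·s_c = 17 × 22.3 × 1.3 = 492.83 kPa
q·N_q = 40.194 × 11.9 = 478.31 kPa
0.5·γ·B·N_γ·s_γ = 0.5 × 17.4 × 1.65 × 7.94 × 0.6 = 68.387 kPa
q_ult = 492.83 + 478.31 + 68.387 = 1039.5 kPa.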